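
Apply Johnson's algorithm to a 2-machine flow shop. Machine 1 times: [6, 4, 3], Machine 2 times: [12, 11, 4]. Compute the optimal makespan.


Apply Johnson's rule:
  Group 1 (a <= b): [(3, 3, 4), (2, 4, 11), (1, 6, 12)]
  Group 2 (a > b): []
Optimal job order: [3, 2, 1]
Schedule:
  Job 3: M1 done at 3, M2 done at 7
  Job 2: M1 done at 7, M2 done at 18
  Job 1: M1 done at 13, M2 done at 30
Makespan = 30

30


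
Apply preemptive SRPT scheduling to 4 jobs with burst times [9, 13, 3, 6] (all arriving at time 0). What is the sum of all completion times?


Since all jobs arrive at t=0, SRPT equals SPT ordering.
SPT order: [3, 6, 9, 13]
Completion times:
  Job 1: p=3, C=3
  Job 2: p=6, C=9
  Job 3: p=9, C=18
  Job 4: p=13, C=31
Total completion time = 3 + 9 + 18 + 31 = 61

61


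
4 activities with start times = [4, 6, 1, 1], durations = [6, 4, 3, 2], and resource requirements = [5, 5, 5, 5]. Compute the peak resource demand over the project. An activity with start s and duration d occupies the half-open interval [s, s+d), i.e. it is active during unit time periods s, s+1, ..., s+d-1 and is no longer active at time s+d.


Each activity i is active on [start_i, start_i + duration_i).
Compute total resource usage per time slot:
  t=0: active resources = [], total = 0
  t=1: active resources = [5, 5], total = 10
  t=2: active resources = [5, 5], total = 10
  t=3: active resources = [5], total = 5
  t=4: active resources = [5], total = 5
  t=5: active resources = [5], total = 5
  t=6: active resources = [5, 5], total = 10
  t=7: active resources = [5, 5], total = 10
  t=8: active resources = [5, 5], total = 10
  t=9: active resources = [5, 5], total = 10
Peak resource demand = 10

10


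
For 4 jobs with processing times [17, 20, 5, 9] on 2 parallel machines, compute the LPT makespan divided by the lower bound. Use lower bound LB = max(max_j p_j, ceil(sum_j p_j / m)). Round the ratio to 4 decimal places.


LPT order: [20, 17, 9, 5]
Machine loads after assignment: [25, 26]
LPT makespan = 26
Lower bound = max(max_job, ceil(total/2)) = max(20, 26) = 26
Ratio = 26 / 26 = 1.0

1.0


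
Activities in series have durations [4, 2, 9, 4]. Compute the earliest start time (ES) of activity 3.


Activity 3 starts after activities 1 through 2 complete.
Predecessor durations: [4, 2]
ES = 4 + 2 = 6

6


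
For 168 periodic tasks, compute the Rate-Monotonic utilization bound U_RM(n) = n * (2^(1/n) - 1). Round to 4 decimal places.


Compute 2^(1/168) = 1.0041343992
Subtract 1: 1.0041343992 - 1 = 0.0041343992
Multiply by n: 168 * 0.0041343992 = 0.6945790656
Round to 4 dp: 0.6946

0.6946


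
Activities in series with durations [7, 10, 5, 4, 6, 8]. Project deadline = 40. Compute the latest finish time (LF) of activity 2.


LF(activity 2) = deadline - sum of successor durations
Successors: activities 3 through 6 with durations [5, 4, 6, 8]
Sum of successor durations = 23
LF = 40 - 23 = 17

17


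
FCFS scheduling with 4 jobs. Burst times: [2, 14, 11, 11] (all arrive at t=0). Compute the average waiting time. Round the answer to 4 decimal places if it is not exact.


FCFS order (as given): [2, 14, 11, 11]
Waiting times:
  Job 1: wait = 0
  Job 2: wait = 2
  Job 3: wait = 16
  Job 4: wait = 27
Sum of waiting times = 45
Average waiting time = 45/4 = 11.25

11.25


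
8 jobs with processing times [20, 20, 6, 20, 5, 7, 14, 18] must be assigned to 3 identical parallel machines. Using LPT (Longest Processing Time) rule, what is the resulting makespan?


Sort jobs in decreasing order (LPT): [20, 20, 20, 18, 14, 7, 6, 5]
Assign each job to the least loaded machine:
  Machine 1: jobs [20, 18], load = 38
  Machine 2: jobs [20, 14], load = 34
  Machine 3: jobs [20, 7, 6, 5], load = 38
Makespan = max load = 38

38


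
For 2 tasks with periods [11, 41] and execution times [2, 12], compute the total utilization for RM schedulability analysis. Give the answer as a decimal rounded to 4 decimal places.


Compute individual utilizations (exact fractions):
  Task 1: C/T = 2/11 (approx. 0.1818)
  Task 2: C/T = 12/41 (approx. 0.2927)
Total utilization U = 2/11 + 12/41 = 214/451
Rounded to 4 decimal places: U = 0.4745
RM (Liu & Layland) bound for 2 tasks = 0.828427; compare with U = 214/451 (approx. 0.474501)
U <= bound, so schedulable by RM sufficient condition.

0.4745


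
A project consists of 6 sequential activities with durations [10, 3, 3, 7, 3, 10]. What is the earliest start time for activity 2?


Activity 2 starts after activities 1 through 1 complete.
Predecessor durations: [10]
ES = 10 = 10

10


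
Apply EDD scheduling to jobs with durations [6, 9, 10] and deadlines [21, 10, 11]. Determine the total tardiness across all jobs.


Sort by due date (EDD order): [(9, 10), (10, 11), (6, 21)]
Compute completion times and tardiness:
  Job 1: p=9, d=10, C=9, tardiness=max(0,9-10)=0
  Job 2: p=10, d=11, C=19, tardiness=max(0,19-11)=8
  Job 3: p=6, d=21, C=25, tardiness=max(0,25-21)=4
Total tardiness = 12

12


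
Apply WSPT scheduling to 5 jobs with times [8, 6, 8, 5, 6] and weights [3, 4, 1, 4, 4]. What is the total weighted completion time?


Compute p/w ratios and sort ascending (WSPT): [(5, 4), (6, 4), (6, 4), (8, 3), (8, 1)]
Compute weighted completion times:
  Job (p=5,w=4): C=5, w*C=4*5=20
  Job (p=6,w=4): C=11, w*C=4*11=44
  Job (p=6,w=4): C=17, w*C=4*17=68
  Job (p=8,w=3): C=25, w*C=3*25=75
  Job (p=8,w=1): C=33, w*C=1*33=33
Total weighted completion time = 240

240


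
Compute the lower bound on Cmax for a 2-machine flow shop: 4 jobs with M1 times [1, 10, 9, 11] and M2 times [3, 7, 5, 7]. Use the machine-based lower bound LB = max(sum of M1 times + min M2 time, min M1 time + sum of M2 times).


LB1 = sum(M1 times) + min(M2 times) = 31 + 3 = 34
LB2 = min(M1 times) + sum(M2 times) = 1 + 22 = 23
Lower bound = max(LB1, LB2) = max(34, 23) = 34

34


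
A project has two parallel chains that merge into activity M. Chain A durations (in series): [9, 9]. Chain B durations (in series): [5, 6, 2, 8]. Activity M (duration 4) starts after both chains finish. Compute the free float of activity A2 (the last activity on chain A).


ES(A2) = sum of predecessors on chain A = 9
EF(A2) = ES + duration = 9 + 9 = 18
Successor of A2 is M. ES(M) = max(sum(A), sum(B)) = max(18, 21) = 21
Free float = ES(successor) - EF(current) = 21 - 18 = 3

3


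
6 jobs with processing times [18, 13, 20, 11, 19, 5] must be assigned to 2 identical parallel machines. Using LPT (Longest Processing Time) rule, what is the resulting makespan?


Sort jobs in decreasing order (LPT): [20, 19, 18, 13, 11, 5]
Assign each job to the least loaded machine:
  Machine 1: jobs [20, 13, 11], load = 44
  Machine 2: jobs [19, 18, 5], load = 42
Makespan = max load = 44

44


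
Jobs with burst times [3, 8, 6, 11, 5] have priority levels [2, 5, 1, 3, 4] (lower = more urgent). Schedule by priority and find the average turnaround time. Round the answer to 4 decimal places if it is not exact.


Sort by priority (ascending = highest first):
Order: [(1, 6), (2, 3), (3, 11), (4, 5), (5, 8)]
Completion times:
  Priority 1, burst=6, C=6
  Priority 2, burst=3, C=9
  Priority 3, burst=11, C=20
  Priority 4, burst=5, C=25
  Priority 5, burst=8, C=33
Average turnaround = 93/5 = 18.6

18.6


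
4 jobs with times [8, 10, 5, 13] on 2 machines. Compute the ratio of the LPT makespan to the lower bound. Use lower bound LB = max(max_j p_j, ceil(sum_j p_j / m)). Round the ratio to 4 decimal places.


LPT order: [13, 10, 8, 5]
Machine loads after assignment: [18, 18]
LPT makespan = 18
Lower bound = max(max_job, ceil(total/2)) = max(13, 18) = 18
Ratio = 18 / 18 = 1.0

1.0


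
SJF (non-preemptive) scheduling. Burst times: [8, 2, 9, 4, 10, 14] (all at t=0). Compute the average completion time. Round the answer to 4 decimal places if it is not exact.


SJF order (ascending): [2, 4, 8, 9, 10, 14]
Completion times:
  Job 1: burst=2, C=2
  Job 2: burst=4, C=6
  Job 3: burst=8, C=14
  Job 4: burst=9, C=23
  Job 5: burst=10, C=33
  Job 6: burst=14, C=47
Average completion = 125/6 = 20.8333

20.8333


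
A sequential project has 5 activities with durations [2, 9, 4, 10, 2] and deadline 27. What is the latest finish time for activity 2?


LF(activity 2) = deadline - sum of successor durations
Successors: activities 3 through 5 with durations [4, 10, 2]
Sum of successor durations = 16
LF = 27 - 16 = 11

11


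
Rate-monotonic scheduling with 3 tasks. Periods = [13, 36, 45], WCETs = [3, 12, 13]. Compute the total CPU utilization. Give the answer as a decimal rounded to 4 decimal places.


Compute individual utilizations (exact fractions):
  Task 1: C/T = 3/13 (approx. 0.2308)
  Task 2: C/T = 12/36 = 1/3 (approx. 0.3333)
  Task 3: C/T = 13/45 (approx. 0.2889)
Total utilization U = 3/13 + 1/3 + 13/45 = 499/585
Rounded to 4 decimal places: U = 0.8530
RM (Liu & Layland) bound for 3 tasks = 0.779763; compare with U = 499/585 (approx. 0.852991)
bound < U <= 1, so the RM sufficient condition is not met (inconclusive; an exact test such as response-time analysis is needed).

0.8530


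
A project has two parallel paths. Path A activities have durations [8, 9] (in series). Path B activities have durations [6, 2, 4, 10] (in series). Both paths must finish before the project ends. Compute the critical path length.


Path A total = 8 + 9 = 17
Path B total = 6 + 2 + 4 + 10 = 22
Critical path = longest path = max(17, 22) = 22

22


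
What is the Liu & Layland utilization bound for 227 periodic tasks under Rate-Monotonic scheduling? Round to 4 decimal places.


Compute 2^(1/227) = 1.0030581785
Subtract 1: 1.0030581785 - 1 = 0.0030581785
Multiply by n: 227 * 0.0030581785 = 0.6942065195
Round to 4 dp: 0.6942

0.6942


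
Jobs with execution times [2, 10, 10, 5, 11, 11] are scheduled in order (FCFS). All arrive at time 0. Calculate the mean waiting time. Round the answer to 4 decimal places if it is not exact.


FCFS order (as given): [2, 10, 10, 5, 11, 11]
Waiting times:
  Job 1: wait = 0
  Job 2: wait = 2
  Job 3: wait = 12
  Job 4: wait = 22
  Job 5: wait = 27
  Job 6: wait = 38
Sum of waiting times = 101
Average waiting time = 101/6 = 16.8333

16.8333


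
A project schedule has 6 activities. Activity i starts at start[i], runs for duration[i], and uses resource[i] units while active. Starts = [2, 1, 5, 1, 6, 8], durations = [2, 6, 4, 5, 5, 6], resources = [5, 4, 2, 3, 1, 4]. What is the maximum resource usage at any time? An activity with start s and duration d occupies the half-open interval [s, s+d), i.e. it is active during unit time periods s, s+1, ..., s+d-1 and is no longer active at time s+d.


Each activity i is active on [start_i, start_i + duration_i).
Compute total resource usage per time slot:
  t=0: active resources = [], total = 0
  t=1: active resources = [4, 3], total = 7
  t=2: active resources = [5, 4, 3], total = 12
  t=3: active resources = [5, 4, 3], total = 12
  t=4: active resources = [4, 3], total = 7
  t=5: active resources = [4, 2, 3], total = 9
  t=6: active resources = [4, 2, 1], total = 7
  t=7: active resources = [2, 1], total = 3
  t=8: active resources = [2, 1, 4], total = 7
  t=9: active resources = [1, 4], total = 5
  t=10: active resources = [1, 4], total = 5
  t=11: active resources = [4], total = 4
  t=12: active resources = [4], total = 4
  t=13: active resources = [4], total = 4
Peak resource demand = 12

12


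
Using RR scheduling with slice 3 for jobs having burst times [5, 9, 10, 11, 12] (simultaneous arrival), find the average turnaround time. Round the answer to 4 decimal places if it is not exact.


Time quantum = 3
Execution trace:
  J1 runs 3 units, time = 3
  J2 runs 3 units, time = 6
  J3 runs 3 units, time = 9
  J4 runs 3 units, time = 12
  J5 runs 3 units, time = 15
  J1 runs 2 units, time = 17
  J2 runs 3 units, time = 20
  J3 runs 3 units, time = 23
  J4 runs 3 units, time = 26
  J5 runs 3 units, time = 29
  J2 runs 3 units, time = 32
  J3 runs 3 units, time = 35
  J4 runs 3 units, time = 38
  J5 runs 3 units, time = 41
  J3 runs 1 units, time = 42
  J4 runs 2 units, time = 44
  J5 runs 3 units, time = 47
Finish times: [17, 32, 42, 44, 47]
Average turnaround = 182/5 = 36.4

36.4


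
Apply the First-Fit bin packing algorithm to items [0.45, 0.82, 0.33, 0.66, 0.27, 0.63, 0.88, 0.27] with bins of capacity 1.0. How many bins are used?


Place items sequentially using First-Fit:
  Item 0.45 -> new Bin 1
  Item 0.82 -> new Bin 2
  Item 0.33 -> Bin 1 (now 0.78)
  Item 0.66 -> new Bin 3
  Item 0.27 -> Bin 3 (now 0.93)
  Item 0.63 -> new Bin 4
  Item 0.88 -> new Bin 5
  Item 0.27 -> Bin 4 (now 0.9)
Total bins used = 5

5


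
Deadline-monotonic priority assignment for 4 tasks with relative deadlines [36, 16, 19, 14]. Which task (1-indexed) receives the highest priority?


Sort tasks by relative deadline (ascending):
  Task 4: deadline = 14
  Task 2: deadline = 16
  Task 3: deadline = 19
  Task 1: deadline = 36
Priority order (highest first): [4, 2, 3, 1]
Highest priority task = 4

4


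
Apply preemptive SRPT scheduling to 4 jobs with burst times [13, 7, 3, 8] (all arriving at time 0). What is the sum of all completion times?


Since all jobs arrive at t=0, SRPT equals SPT ordering.
SPT order: [3, 7, 8, 13]
Completion times:
  Job 1: p=3, C=3
  Job 2: p=7, C=10
  Job 3: p=8, C=18
  Job 4: p=13, C=31
Total completion time = 3 + 10 + 18 + 31 = 62

62


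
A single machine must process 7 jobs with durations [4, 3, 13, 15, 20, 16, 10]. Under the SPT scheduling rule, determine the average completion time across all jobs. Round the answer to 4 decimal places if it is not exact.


Sort jobs by processing time (SPT order): [3, 4, 10, 13, 15, 16, 20]
Compute completion times sequentially:
  Job 1: processing = 3, completes at 3
  Job 2: processing = 4, completes at 7
  Job 3: processing = 10, completes at 17
  Job 4: processing = 13, completes at 30
  Job 5: processing = 15, completes at 45
  Job 6: processing = 16, completes at 61
  Job 7: processing = 20, completes at 81
Sum of completion times = 244
Average completion time = 244/7 = 34.8571

34.8571


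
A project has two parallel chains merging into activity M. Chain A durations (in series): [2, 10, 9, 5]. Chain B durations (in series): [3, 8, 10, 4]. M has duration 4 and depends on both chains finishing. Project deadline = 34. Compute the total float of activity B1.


Forward pass: ES(B1) = sum of predecessors on chain B = 0
EF = ES + duration = 0 + 3 = 3
Backward pass: LF(M) = deadline = 34; LS(M) = 34 - 4 = 30
LF(B1) = LS(M) - sum(successors on chain B) = 30 - 22 = 8
LS = LF - duration = 8 - 3 = 5
Total float = LS - ES = 5 - 0 = 5

5


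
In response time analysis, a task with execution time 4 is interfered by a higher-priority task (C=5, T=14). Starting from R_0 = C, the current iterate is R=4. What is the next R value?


R_next = C + ceil(R_prev / T_hp) * C_hp
ceil(4 / 14) = ceil(0.2857) = 1
Interference = 1 * 5 = 5
R_next = 4 + 5 = 9

9


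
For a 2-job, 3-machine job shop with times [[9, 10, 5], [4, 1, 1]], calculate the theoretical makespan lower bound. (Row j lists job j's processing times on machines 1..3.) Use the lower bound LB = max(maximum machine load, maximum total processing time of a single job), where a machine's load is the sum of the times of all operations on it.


Machine loads:
  Machine 1: 9 + 4 = 13
  Machine 2: 10 + 1 = 11
  Machine 3: 5 + 1 = 6
Max machine load = 13
Job totals:
  Job 1: 24
  Job 2: 6
Max job total = 24
Lower bound = max(13, 24) = 24

24


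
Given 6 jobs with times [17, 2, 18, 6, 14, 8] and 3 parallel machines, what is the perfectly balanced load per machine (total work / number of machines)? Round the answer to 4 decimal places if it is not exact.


Total processing time = 17 + 2 + 18 + 6 + 14 + 8 = 65
Number of machines = 3
Ideal balanced load = 65 / 3 = 21.6667

21.6667


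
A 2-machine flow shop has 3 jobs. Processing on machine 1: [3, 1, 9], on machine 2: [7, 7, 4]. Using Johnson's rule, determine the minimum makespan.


Apply Johnson's rule:
  Group 1 (a <= b): [(2, 1, 7), (1, 3, 7)]
  Group 2 (a > b): [(3, 9, 4)]
Optimal job order: [2, 1, 3]
Schedule:
  Job 2: M1 done at 1, M2 done at 8
  Job 1: M1 done at 4, M2 done at 15
  Job 3: M1 done at 13, M2 done at 19
Makespan = 19

19


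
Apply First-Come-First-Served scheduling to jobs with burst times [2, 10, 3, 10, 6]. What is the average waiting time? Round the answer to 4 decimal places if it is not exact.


FCFS order (as given): [2, 10, 3, 10, 6]
Waiting times:
  Job 1: wait = 0
  Job 2: wait = 2
  Job 3: wait = 12
  Job 4: wait = 15
  Job 5: wait = 25
Sum of waiting times = 54
Average waiting time = 54/5 = 10.8

10.8


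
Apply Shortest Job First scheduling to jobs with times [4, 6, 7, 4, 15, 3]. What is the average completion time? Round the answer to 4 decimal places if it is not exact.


SJF order (ascending): [3, 4, 4, 6, 7, 15]
Completion times:
  Job 1: burst=3, C=3
  Job 2: burst=4, C=7
  Job 3: burst=4, C=11
  Job 4: burst=6, C=17
  Job 5: burst=7, C=24
  Job 6: burst=15, C=39
Average completion = 101/6 = 16.8333

16.8333


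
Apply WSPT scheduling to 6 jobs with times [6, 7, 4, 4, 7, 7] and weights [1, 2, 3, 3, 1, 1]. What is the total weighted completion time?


Compute p/w ratios and sort ascending (WSPT): [(4, 3), (4, 3), (7, 2), (6, 1), (7, 1), (7, 1)]
Compute weighted completion times:
  Job (p=4,w=3): C=4, w*C=3*4=12
  Job (p=4,w=3): C=8, w*C=3*8=24
  Job (p=7,w=2): C=15, w*C=2*15=30
  Job (p=6,w=1): C=21, w*C=1*21=21
  Job (p=7,w=1): C=28, w*C=1*28=28
  Job (p=7,w=1): C=35, w*C=1*35=35
Total weighted completion time = 150

150


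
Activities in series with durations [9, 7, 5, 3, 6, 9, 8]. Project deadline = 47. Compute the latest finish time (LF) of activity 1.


LF(activity 1) = deadline - sum of successor durations
Successors: activities 2 through 7 with durations [7, 5, 3, 6, 9, 8]
Sum of successor durations = 38
LF = 47 - 38 = 9

9


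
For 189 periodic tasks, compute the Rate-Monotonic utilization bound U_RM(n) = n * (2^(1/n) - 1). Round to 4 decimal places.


Compute 2^(1/189) = 1.0036741787
Subtract 1: 1.0036741787 - 1 = 0.0036741787
Multiply by n: 189 * 0.0036741787 = 0.6944197743
Round to 4 dp: 0.6944

0.6944


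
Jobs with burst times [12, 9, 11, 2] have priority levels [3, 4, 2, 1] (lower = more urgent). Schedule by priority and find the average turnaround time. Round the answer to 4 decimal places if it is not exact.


Sort by priority (ascending = highest first):
Order: [(1, 2), (2, 11), (3, 12), (4, 9)]
Completion times:
  Priority 1, burst=2, C=2
  Priority 2, burst=11, C=13
  Priority 3, burst=12, C=25
  Priority 4, burst=9, C=34
Average turnaround = 74/4 = 18.5

18.5


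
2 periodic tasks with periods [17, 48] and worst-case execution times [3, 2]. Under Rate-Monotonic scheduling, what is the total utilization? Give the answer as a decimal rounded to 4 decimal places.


Compute individual utilizations (exact fractions):
  Task 1: C/T = 3/17 (approx. 0.1765)
  Task 2: C/T = 2/48 = 1/24 (approx. 0.0417)
Total utilization U = 3/17 + 1/24 = 89/408
Rounded to 4 decimal places: U = 0.2181
RM (Liu & Layland) bound for 2 tasks = 0.828427; compare with U = 89/408 (approx. 0.218137)
U <= bound, so schedulable by RM sufficient condition.

0.2181


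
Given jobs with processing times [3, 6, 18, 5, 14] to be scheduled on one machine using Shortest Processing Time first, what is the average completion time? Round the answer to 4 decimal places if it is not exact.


Sort jobs by processing time (SPT order): [3, 5, 6, 14, 18]
Compute completion times sequentially:
  Job 1: processing = 3, completes at 3
  Job 2: processing = 5, completes at 8
  Job 3: processing = 6, completes at 14
  Job 4: processing = 14, completes at 28
  Job 5: processing = 18, completes at 46
Sum of completion times = 99
Average completion time = 99/5 = 19.8

19.8


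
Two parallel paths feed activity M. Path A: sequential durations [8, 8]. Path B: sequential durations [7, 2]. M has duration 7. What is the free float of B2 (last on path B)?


ES(B2) = sum of predecessors on chain B = 7
EF(B2) = ES + duration = 7 + 2 = 9
Successor of B2 is M. ES(M) = max(sum(A), sum(B)) = max(16, 9) = 16
Free float = ES(successor) - EF(current) = 16 - 9 = 7

7


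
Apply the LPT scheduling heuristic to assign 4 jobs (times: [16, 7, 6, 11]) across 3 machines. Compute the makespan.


Sort jobs in decreasing order (LPT): [16, 11, 7, 6]
Assign each job to the least loaded machine:
  Machine 1: jobs [16], load = 16
  Machine 2: jobs [11], load = 11
  Machine 3: jobs [7, 6], load = 13
Makespan = max load = 16

16


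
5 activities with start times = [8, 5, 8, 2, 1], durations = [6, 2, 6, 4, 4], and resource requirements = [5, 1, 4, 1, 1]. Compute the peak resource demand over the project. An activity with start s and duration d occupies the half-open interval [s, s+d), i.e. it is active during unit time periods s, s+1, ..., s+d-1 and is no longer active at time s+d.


Each activity i is active on [start_i, start_i + duration_i).
Compute total resource usage per time slot:
  t=0: active resources = [], total = 0
  t=1: active resources = [1], total = 1
  t=2: active resources = [1, 1], total = 2
  t=3: active resources = [1, 1], total = 2
  t=4: active resources = [1, 1], total = 2
  t=5: active resources = [1, 1], total = 2
  t=6: active resources = [1], total = 1
  t=7: active resources = [], total = 0
  t=8: active resources = [5, 4], total = 9
  t=9: active resources = [5, 4], total = 9
  t=10: active resources = [5, 4], total = 9
  t=11: active resources = [5, 4], total = 9
  t=12: active resources = [5, 4], total = 9
  t=13: active resources = [5, 4], total = 9
Peak resource demand = 9

9


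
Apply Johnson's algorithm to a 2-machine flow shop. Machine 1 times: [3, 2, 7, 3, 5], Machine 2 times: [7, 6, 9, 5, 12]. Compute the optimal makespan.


Apply Johnson's rule:
  Group 1 (a <= b): [(2, 2, 6), (1, 3, 7), (4, 3, 5), (5, 5, 12), (3, 7, 9)]
  Group 2 (a > b): []
Optimal job order: [2, 1, 4, 5, 3]
Schedule:
  Job 2: M1 done at 2, M2 done at 8
  Job 1: M1 done at 5, M2 done at 15
  Job 4: M1 done at 8, M2 done at 20
  Job 5: M1 done at 13, M2 done at 32
  Job 3: M1 done at 20, M2 done at 41
Makespan = 41

41


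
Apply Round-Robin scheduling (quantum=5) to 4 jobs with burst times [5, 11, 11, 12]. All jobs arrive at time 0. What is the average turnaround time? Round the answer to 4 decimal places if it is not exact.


Time quantum = 5
Execution trace:
  J1 runs 5 units, time = 5
  J2 runs 5 units, time = 10
  J3 runs 5 units, time = 15
  J4 runs 5 units, time = 20
  J2 runs 5 units, time = 25
  J3 runs 5 units, time = 30
  J4 runs 5 units, time = 35
  J2 runs 1 units, time = 36
  J3 runs 1 units, time = 37
  J4 runs 2 units, time = 39
Finish times: [5, 36, 37, 39]
Average turnaround = 117/4 = 29.25

29.25


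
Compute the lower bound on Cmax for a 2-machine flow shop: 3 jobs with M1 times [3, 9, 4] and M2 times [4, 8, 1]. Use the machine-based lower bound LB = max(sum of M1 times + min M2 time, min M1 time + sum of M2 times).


LB1 = sum(M1 times) + min(M2 times) = 16 + 1 = 17
LB2 = min(M1 times) + sum(M2 times) = 3 + 13 = 16
Lower bound = max(LB1, LB2) = max(17, 16) = 17

17


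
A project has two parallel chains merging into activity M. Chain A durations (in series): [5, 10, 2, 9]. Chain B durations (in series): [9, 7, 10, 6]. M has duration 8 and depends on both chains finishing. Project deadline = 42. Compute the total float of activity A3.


Forward pass: ES(A3) = sum of predecessors on chain A = 15
EF = ES + duration = 15 + 2 = 17
Backward pass: LF(M) = deadline = 42; LS(M) = 42 - 8 = 34
LF(A3) = LS(M) - sum(successors on chain A) = 34 - 9 = 25
LS = LF - duration = 25 - 2 = 23
Total float = LS - ES = 23 - 15 = 8

8


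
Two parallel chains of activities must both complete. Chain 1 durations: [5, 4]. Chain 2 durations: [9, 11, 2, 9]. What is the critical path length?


Path A total = 5 + 4 = 9
Path B total = 9 + 11 + 2 + 9 = 31
Critical path = longest path = max(9, 31) = 31

31


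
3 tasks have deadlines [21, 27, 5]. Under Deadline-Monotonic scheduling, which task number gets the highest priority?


Sort tasks by relative deadline (ascending):
  Task 3: deadline = 5
  Task 1: deadline = 21
  Task 2: deadline = 27
Priority order (highest first): [3, 1, 2]
Highest priority task = 3

3


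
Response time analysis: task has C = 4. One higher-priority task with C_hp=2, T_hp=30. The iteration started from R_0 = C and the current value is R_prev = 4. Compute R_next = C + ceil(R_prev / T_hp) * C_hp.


R_next = C + ceil(R_prev / T_hp) * C_hp
ceil(4 / 30) = ceil(0.1333) = 1
Interference = 1 * 2 = 2
R_next = 4 + 2 = 6

6


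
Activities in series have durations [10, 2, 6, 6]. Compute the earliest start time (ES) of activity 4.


Activity 4 starts after activities 1 through 3 complete.
Predecessor durations: [10, 2, 6]
ES = 10 + 2 + 6 = 18

18


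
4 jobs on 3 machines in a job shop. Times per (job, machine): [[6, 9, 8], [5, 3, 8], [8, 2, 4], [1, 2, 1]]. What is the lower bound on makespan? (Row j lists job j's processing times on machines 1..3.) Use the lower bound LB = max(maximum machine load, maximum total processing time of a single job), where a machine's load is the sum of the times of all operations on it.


Machine loads:
  Machine 1: 6 + 5 + 8 + 1 = 20
  Machine 2: 9 + 3 + 2 + 2 = 16
  Machine 3: 8 + 8 + 4 + 1 = 21
Max machine load = 21
Job totals:
  Job 1: 23
  Job 2: 16
  Job 3: 14
  Job 4: 4
Max job total = 23
Lower bound = max(21, 23) = 23

23


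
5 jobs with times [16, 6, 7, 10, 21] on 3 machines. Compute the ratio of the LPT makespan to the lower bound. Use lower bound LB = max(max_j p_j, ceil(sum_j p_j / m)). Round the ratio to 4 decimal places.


LPT order: [21, 16, 10, 7, 6]
Machine loads after assignment: [21, 22, 17]
LPT makespan = 22
Lower bound = max(max_job, ceil(total/3)) = max(21, 20) = 21
Ratio = 22 / 21 = 1.0476

1.0476


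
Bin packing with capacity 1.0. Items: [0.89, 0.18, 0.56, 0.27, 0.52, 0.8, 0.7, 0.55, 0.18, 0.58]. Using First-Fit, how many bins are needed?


Place items sequentially using First-Fit:
  Item 0.89 -> new Bin 1
  Item 0.18 -> new Bin 2
  Item 0.56 -> Bin 2 (now 0.74)
  Item 0.27 -> new Bin 3
  Item 0.52 -> Bin 3 (now 0.79)
  Item 0.8 -> new Bin 4
  Item 0.7 -> new Bin 5
  Item 0.55 -> new Bin 6
  Item 0.18 -> Bin 2 (now 0.92)
  Item 0.58 -> new Bin 7
Total bins used = 7

7


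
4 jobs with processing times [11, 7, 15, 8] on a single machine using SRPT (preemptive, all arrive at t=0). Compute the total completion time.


Since all jobs arrive at t=0, SRPT equals SPT ordering.
SPT order: [7, 8, 11, 15]
Completion times:
  Job 1: p=7, C=7
  Job 2: p=8, C=15
  Job 3: p=11, C=26
  Job 4: p=15, C=41
Total completion time = 7 + 15 + 26 + 41 = 89

89


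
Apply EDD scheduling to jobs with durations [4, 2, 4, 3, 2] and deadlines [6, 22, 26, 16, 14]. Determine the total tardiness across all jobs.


Sort by due date (EDD order): [(4, 6), (2, 14), (3, 16), (2, 22), (4, 26)]
Compute completion times and tardiness:
  Job 1: p=4, d=6, C=4, tardiness=max(0,4-6)=0
  Job 2: p=2, d=14, C=6, tardiness=max(0,6-14)=0
  Job 3: p=3, d=16, C=9, tardiness=max(0,9-16)=0
  Job 4: p=2, d=22, C=11, tardiness=max(0,11-22)=0
  Job 5: p=4, d=26, C=15, tardiness=max(0,15-26)=0
Total tardiness = 0

0


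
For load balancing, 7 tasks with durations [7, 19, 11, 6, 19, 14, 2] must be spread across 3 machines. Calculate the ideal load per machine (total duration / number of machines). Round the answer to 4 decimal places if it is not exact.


Total processing time = 7 + 19 + 11 + 6 + 19 + 14 + 2 = 78
Number of machines = 3
Ideal balanced load = 78 / 3 = 26.0

26.0


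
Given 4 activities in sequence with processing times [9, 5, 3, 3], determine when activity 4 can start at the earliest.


Activity 4 starts after activities 1 through 3 complete.
Predecessor durations: [9, 5, 3]
ES = 9 + 5 + 3 = 17

17


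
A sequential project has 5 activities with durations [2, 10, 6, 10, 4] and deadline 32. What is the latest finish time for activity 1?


LF(activity 1) = deadline - sum of successor durations
Successors: activities 2 through 5 with durations [10, 6, 10, 4]
Sum of successor durations = 30
LF = 32 - 30 = 2

2


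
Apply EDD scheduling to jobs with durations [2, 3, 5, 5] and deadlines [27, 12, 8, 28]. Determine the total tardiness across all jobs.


Sort by due date (EDD order): [(5, 8), (3, 12), (2, 27), (5, 28)]
Compute completion times and tardiness:
  Job 1: p=5, d=8, C=5, tardiness=max(0,5-8)=0
  Job 2: p=3, d=12, C=8, tardiness=max(0,8-12)=0
  Job 3: p=2, d=27, C=10, tardiness=max(0,10-27)=0
  Job 4: p=5, d=28, C=15, tardiness=max(0,15-28)=0
Total tardiness = 0

0


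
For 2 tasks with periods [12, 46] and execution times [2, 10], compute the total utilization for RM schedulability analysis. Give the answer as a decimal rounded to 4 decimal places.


Compute individual utilizations (exact fractions):
  Task 1: C/T = 2/12 = 1/6 (approx. 0.1667)
  Task 2: C/T = 10/46 = 5/23 (approx. 0.2174)
Total utilization U = 1/6 + 5/23 = 53/138
Rounded to 4 decimal places: U = 0.3841
RM (Liu & Layland) bound for 2 tasks = 0.828427; compare with U = 53/138 (approx. 0.384058)
U <= bound, so schedulable by RM sufficient condition.

0.3841


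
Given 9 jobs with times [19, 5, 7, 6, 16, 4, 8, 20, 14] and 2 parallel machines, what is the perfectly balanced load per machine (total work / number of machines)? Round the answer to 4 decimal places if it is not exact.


Total processing time = 19 + 5 + 7 + 6 + 16 + 4 + 8 + 20 + 14 = 99
Number of machines = 2
Ideal balanced load = 99 / 2 = 49.5

49.5


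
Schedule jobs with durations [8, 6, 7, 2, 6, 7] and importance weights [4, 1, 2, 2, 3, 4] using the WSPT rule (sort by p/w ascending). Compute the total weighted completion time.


Compute p/w ratios and sort ascending (WSPT): [(2, 2), (7, 4), (8, 4), (6, 3), (7, 2), (6, 1)]
Compute weighted completion times:
  Job (p=2,w=2): C=2, w*C=2*2=4
  Job (p=7,w=4): C=9, w*C=4*9=36
  Job (p=8,w=4): C=17, w*C=4*17=68
  Job (p=6,w=3): C=23, w*C=3*23=69
  Job (p=7,w=2): C=30, w*C=2*30=60
  Job (p=6,w=1): C=36, w*C=1*36=36
Total weighted completion time = 273

273


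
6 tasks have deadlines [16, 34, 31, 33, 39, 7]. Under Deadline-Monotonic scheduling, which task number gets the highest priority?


Sort tasks by relative deadline (ascending):
  Task 6: deadline = 7
  Task 1: deadline = 16
  Task 3: deadline = 31
  Task 4: deadline = 33
  Task 2: deadline = 34
  Task 5: deadline = 39
Priority order (highest first): [6, 1, 3, 4, 2, 5]
Highest priority task = 6

6


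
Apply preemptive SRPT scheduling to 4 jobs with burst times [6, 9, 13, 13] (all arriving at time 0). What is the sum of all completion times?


Since all jobs arrive at t=0, SRPT equals SPT ordering.
SPT order: [6, 9, 13, 13]
Completion times:
  Job 1: p=6, C=6
  Job 2: p=9, C=15
  Job 3: p=13, C=28
  Job 4: p=13, C=41
Total completion time = 6 + 15 + 28 + 41 = 90

90


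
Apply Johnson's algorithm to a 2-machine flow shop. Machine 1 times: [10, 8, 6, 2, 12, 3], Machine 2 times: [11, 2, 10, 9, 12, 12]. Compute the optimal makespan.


Apply Johnson's rule:
  Group 1 (a <= b): [(4, 2, 9), (6, 3, 12), (3, 6, 10), (1, 10, 11), (5, 12, 12)]
  Group 2 (a > b): [(2, 8, 2)]
Optimal job order: [4, 6, 3, 1, 5, 2]
Schedule:
  Job 4: M1 done at 2, M2 done at 11
  Job 6: M1 done at 5, M2 done at 23
  Job 3: M1 done at 11, M2 done at 33
  Job 1: M1 done at 21, M2 done at 44
  Job 5: M1 done at 33, M2 done at 56
  Job 2: M1 done at 41, M2 done at 58
Makespan = 58

58


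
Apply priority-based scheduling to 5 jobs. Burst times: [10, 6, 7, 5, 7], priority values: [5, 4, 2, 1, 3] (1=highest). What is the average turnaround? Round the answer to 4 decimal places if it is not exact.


Sort by priority (ascending = highest first):
Order: [(1, 5), (2, 7), (3, 7), (4, 6), (5, 10)]
Completion times:
  Priority 1, burst=5, C=5
  Priority 2, burst=7, C=12
  Priority 3, burst=7, C=19
  Priority 4, burst=6, C=25
  Priority 5, burst=10, C=35
Average turnaround = 96/5 = 19.2

19.2


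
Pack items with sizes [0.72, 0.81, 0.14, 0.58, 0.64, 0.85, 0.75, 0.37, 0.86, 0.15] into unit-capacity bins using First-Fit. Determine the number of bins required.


Place items sequentially using First-Fit:
  Item 0.72 -> new Bin 1
  Item 0.81 -> new Bin 2
  Item 0.14 -> Bin 1 (now 0.86)
  Item 0.58 -> new Bin 3
  Item 0.64 -> new Bin 4
  Item 0.85 -> new Bin 5
  Item 0.75 -> new Bin 6
  Item 0.37 -> Bin 3 (now 0.95)
  Item 0.86 -> new Bin 7
  Item 0.15 -> Bin 2 (now 0.96)
Total bins used = 7

7


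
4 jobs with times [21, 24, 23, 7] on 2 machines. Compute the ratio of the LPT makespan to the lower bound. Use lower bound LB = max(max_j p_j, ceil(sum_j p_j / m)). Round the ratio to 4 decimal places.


LPT order: [24, 23, 21, 7]
Machine loads after assignment: [31, 44]
LPT makespan = 44
Lower bound = max(max_job, ceil(total/2)) = max(24, 38) = 38
Ratio = 44 / 38 = 1.1579

1.1579


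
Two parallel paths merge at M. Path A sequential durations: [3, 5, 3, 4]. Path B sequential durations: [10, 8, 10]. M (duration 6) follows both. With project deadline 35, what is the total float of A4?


Forward pass: ES(A4) = sum of predecessors on chain A = 11
EF = ES + duration = 11 + 4 = 15
Backward pass: LF(M) = deadline = 35; LS(M) = 35 - 6 = 29
LF(A4) = LS(M) - sum(successors on chain A) = 29 - 0 = 29
LS = LF - duration = 29 - 4 = 25
Total float = LS - ES = 25 - 11 = 14

14


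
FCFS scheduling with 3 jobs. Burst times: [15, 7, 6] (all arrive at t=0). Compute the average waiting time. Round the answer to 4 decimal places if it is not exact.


FCFS order (as given): [15, 7, 6]
Waiting times:
  Job 1: wait = 0
  Job 2: wait = 15
  Job 3: wait = 22
Sum of waiting times = 37
Average waiting time = 37/3 = 12.3333

12.3333


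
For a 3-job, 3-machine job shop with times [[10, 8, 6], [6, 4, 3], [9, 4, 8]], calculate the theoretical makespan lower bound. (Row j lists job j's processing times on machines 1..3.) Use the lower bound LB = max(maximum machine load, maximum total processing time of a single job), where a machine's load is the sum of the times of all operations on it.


Machine loads:
  Machine 1: 10 + 6 + 9 = 25
  Machine 2: 8 + 4 + 4 = 16
  Machine 3: 6 + 3 + 8 = 17
Max machine load = 25
Job totals:
  Job 1: 24
  Job 2: 13
  Job 3: 21
Max job total = 24
Lower bound = max(25, 24) = 25

25


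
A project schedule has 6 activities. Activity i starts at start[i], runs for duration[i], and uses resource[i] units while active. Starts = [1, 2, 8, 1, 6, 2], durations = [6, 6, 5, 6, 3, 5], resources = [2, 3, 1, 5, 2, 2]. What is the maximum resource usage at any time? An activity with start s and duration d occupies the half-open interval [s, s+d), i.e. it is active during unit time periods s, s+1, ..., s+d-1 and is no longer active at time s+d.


Each activity i is active on [start_i, start_i + duration_i).
Compute total resource usage per time slot:
  t=0: active resources = [], total = 0
  t=1: active resources = [2, 5], total = 7
  t=2: active resources = [2, 3, 5, 2], total = 12
  t=3: active resources = [2, 3, 5, 2], total = 12
  t=4: active resources = [2, 3, 5, 2], total = 12
  t=5: active resources = [2, 3, 5, 2], total = 12
  t=6: active resources = [2, 3, 5, 2, 2], total = 14
  t=7: active resources = [3, 2], total = 5
  t=8: active resources = [1, 2], total = 3
  t=9: active resources = [1], total = 1
  t=10: active resources = [1], total = 1
  t=11: active resources = [1], total = 1
  t=12: active resources = [1], total = 1
Peak resource demand = 14

14


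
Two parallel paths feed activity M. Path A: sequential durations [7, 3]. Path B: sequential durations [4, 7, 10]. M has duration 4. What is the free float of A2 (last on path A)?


ES(A2) = sum of predecessors on chain A = 7
EF(A2) = ES + duration = 7 + 3 = 10
Successor of A2 is M. ES(M) = max(sum(A), sum(B)) = max(10, 21) = 21
Free float = ES(successor) - EF(current) = 21 - 10 = 11

11


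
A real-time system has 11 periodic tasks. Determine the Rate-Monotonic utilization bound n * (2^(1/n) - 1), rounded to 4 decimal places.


Compute 2^(1/11) = 1.0650410894
Subtract 1: 1.0650410894 - 1 = 0.0650410894
Multiply by n: 11 * 0.0650410894 = 0.7154519834
Round to 4 dp: 0.7155

0.7155


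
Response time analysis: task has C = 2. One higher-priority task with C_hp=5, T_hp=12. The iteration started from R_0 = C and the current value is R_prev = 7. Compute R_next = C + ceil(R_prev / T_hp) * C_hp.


R_next = C + ceil(R_prev / T_hp) * C_hp
ceil(7 / 12) = ceil(0.5833) = 1
Interference = 1 * 5 = 5
R_next = 2 + 5 = 7
R_next = R_prev, so the iteration has converged (response time = 7).

7


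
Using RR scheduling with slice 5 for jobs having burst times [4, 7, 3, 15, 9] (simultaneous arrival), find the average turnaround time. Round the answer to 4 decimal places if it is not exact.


Time quantum = 5
Execution trace:
  J1 runs 4 units, time = 4
  J2 runs 5 units, time = 9
  J3 runs 3 units, time = 12
  J4 runs 5 units, time = 17
  J5 runs 5 units, time = 22
  J2 runs 2 units, time = 24
  J4 runs 5 units, time = 29
  J5 runs 4 units, time = 33
  J4 runs 5 units, time = 38
Finish times: [4, 24, 12, 38, 33]
Average turnaround = 111/5 = 22.2

22.2


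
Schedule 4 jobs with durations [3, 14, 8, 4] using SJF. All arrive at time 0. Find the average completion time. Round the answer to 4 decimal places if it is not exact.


SJF order (ascending): [3, 4, 8, 14]
Completion times:
  Job 1: burst=3, C=3
  Job 2: burst=4, C=7
  Job 3: burst=8, C=15
  Job 4: burst=14, C=29
Average completion = 54/4 = 13.5

13.5


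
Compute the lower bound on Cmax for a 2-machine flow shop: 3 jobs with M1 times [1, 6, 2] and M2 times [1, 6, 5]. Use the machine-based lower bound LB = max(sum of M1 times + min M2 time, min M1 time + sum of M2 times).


LB1 = sum(M1 times) + min(M2 times) = 9 + 1 = 10
LB2 = min(M1 times) + sum(M2 times) = 1 + 12 = 13
Lower bound = max(LB1, LB2) = max(10, 13) = 13

13


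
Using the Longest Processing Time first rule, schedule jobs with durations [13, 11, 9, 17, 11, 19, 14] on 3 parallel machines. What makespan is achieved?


Sort jobs in decreasing order (LPT): [19, 17, 14, 13, 11, 11, 9]
Assign each job to the least loaded machine:
  Machine 1: jobs [19, 11], load = 30
  Machine 2: jobs [17, 11], load = 28
  Machine 3: jobs [14, 13, 9], load = 36
Makespan = max load = 36

36


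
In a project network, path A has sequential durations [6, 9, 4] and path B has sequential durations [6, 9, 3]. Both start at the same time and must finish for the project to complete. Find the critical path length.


Path A total = 6 + 9 + 4 = 19
Path B total = 6 + 9 + 3 = 18
Critical path = longest path = max(19, 18) = 19

19


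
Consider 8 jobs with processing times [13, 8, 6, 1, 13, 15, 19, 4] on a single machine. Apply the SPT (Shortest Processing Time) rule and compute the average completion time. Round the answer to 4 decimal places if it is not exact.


Sort jobs by processing time (SPT order): [1, 4, 6, 8, 13, 13, 15, 19]
Compute completion times sequentially:
  Job 1: processing = 1, completes at 1
  Job 2: processing = 4, completes at 5
  Job 3: processing = 6, completes at 11
  Job 4: processing = 8, completes at 19
  Job 5: processing = 13, completes at 32
  Job 6: processing = 13, completes at 45
  Job 7: processing = 15, completes at 60
  Job 8: processing = 19, completes at 79
Sum of completion times = 252
Average completion time = 252/8 = 31.5

31.5


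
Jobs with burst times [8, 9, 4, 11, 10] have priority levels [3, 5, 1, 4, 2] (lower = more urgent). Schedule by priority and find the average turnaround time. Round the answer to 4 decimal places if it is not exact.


Sort by priority (ascending = highest first):
Order: [(1, 4), (2, 10), (3, 8), (4, 11), (5, 9)]
Completion times:
  Priority 1, burst=4, C=4
  Priority 2, burst=10, C=14
  Priority 3, burst=8, C=22
  Priority 4, burst=11, C=33
  Priority 5, burst=9, C=42
Average turnaround = 115/5 = 23.0

23.0
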